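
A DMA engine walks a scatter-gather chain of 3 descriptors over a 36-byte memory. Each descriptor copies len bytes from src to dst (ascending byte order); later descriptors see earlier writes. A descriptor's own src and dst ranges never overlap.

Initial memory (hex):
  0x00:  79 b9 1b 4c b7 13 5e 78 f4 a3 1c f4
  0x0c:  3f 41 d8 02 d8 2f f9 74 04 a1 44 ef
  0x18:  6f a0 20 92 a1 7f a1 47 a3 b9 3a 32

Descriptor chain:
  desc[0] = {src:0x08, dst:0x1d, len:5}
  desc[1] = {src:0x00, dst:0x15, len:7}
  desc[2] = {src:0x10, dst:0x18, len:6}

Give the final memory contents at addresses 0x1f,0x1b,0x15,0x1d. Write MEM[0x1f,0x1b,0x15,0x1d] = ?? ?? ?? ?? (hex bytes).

[0] 0x08->0x1d len=5 : f4 a3 1c f4 3f
[1] 0x00->0x15 len=7 : 79 b9 1b 4c b7 13 5e
[2] 0x10->0x18 len=6 : d8 2f f9 74 04 79
query mem[0x1f]=0x1c, mem[0x1b]=0x74, mem[0x15]=0x79, mem[0x1d]=0x79

MEM[0x1f,0x1b,0x15,0x1d] = 1c 74 79 79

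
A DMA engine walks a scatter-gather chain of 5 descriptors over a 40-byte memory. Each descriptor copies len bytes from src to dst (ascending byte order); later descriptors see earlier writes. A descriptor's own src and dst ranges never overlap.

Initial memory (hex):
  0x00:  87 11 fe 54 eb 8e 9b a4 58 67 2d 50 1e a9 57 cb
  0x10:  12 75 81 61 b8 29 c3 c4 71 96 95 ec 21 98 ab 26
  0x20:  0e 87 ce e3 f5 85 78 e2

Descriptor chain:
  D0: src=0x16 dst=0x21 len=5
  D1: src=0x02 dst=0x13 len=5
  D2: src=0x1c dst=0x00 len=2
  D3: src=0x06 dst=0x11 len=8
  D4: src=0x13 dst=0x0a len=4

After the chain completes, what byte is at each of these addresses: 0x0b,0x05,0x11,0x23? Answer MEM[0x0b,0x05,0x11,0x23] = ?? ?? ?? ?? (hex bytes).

MEM[0x0b,0x05,0x11,0x23] = 67 8e 9b 71

  after D0: wrote 5B at 0x21 = c3c4719695
  after D1: wrote 5B at 0x13 = fe54eb8e9b
  after D2: wrote 2B at 0x00 = 2198
  after D3: wrote 8B at 0x11 = 9ba458672d501ea9
  after D4: wrote 4B at 0x0a = 58672d50
query mem[0x0b]=0x67, mem[0x05]=0x8e, mem[0x11]=0x9b, mem[0x23]=0x71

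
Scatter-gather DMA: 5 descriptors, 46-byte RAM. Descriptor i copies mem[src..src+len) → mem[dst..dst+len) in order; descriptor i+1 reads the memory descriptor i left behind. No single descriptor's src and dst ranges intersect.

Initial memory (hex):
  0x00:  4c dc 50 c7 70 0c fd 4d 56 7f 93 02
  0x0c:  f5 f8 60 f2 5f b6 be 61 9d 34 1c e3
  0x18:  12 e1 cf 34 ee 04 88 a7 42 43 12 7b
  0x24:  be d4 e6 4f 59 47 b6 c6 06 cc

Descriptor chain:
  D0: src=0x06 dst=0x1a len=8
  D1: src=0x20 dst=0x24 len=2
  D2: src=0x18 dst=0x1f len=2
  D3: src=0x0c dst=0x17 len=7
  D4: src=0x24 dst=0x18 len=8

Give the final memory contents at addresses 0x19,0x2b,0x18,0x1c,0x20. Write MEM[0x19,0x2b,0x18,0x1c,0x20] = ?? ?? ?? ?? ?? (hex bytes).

#0 dst[0x1a+8] := {0xfd,0x4d,0x56,0x7f,0x93,0x02,0xf5,0xf8}
#1 dst[0x24+2] := {0xf5,0xf8}
#2 dst[0x1f+2] := {0x12,0xe1}
#3 dst[0x17+7] := {0xf5,0xf8,0x60,0xf2,0x5f,0xb6,0xbe}
#4 dst[0x18+8] := {0xf5,0xf8,0xe6,0x4f,0x59,0x47,0xb6,0xc6}
query mem[0x19]=0xf8, mem[0x2b]=0xc6, mem[0x18]=0xf5, mem[0x1c]=0x59, mem[0x20]=0xe1

MEM[0x19,0x2b,0x18,0x1c,0x20] = f8 c6 f5 59 e1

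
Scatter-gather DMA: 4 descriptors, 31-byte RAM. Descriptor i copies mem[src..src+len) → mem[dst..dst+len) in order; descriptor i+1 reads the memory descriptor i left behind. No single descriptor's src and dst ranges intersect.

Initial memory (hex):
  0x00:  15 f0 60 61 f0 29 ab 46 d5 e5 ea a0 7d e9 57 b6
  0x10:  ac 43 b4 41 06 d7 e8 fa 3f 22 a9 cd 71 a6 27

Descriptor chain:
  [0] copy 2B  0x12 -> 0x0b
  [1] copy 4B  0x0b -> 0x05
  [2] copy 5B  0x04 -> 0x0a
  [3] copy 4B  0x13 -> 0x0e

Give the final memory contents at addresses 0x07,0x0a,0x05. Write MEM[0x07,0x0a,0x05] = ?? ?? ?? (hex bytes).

MEM[0x07,0x0a,0x05] = e9 f0 b4

#0 dst[0x0b+2] := {0xb4,0x41}
#1 dst[0x05+4] := {0xb4,0x41,0xe9,0x57}
#2 dst[0x0a+5] := {0xf0,0xb4,0x41,0xe9,0x57}
#3 dst[0x0e+4] := {0x41,0x06,0xd7,0xe8}
query mem[0x07]=0xe9, mem[0x0a]=0xf0, mem[0x05]=0xb4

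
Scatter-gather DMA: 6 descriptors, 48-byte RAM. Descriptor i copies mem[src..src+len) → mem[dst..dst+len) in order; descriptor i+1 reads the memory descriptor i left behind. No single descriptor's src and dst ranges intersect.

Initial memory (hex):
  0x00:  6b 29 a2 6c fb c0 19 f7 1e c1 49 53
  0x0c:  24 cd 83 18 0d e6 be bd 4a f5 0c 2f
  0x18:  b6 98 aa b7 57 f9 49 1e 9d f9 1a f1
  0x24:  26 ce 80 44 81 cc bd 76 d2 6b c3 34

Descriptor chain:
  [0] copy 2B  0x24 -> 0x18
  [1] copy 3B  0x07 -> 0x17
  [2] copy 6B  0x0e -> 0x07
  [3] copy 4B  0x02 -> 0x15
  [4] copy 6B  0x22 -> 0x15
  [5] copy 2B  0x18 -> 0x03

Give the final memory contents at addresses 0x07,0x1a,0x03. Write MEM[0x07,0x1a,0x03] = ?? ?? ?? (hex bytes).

D0: mem[0x18..0x19] <- [26 ce]
D1: mem[0x17..0x19] <- [f7 1e c1]
D2: mem[0x07..0x0c] <- [83 18 0d e6 be bd]
D3: mem[0x15..0x18] <- [a2 6c fb c0]
D4: mem[0x15..0x1a] <- [1a f1 26 ce 80 44]
D5: mem[0x03..0x04] <- [ce 80]
query mem[0x07]=0x83, mem[0x1a]=0x44, mem[0x03]=0xce

MEM[0x07,0x1a,0x03] = 83 44 ce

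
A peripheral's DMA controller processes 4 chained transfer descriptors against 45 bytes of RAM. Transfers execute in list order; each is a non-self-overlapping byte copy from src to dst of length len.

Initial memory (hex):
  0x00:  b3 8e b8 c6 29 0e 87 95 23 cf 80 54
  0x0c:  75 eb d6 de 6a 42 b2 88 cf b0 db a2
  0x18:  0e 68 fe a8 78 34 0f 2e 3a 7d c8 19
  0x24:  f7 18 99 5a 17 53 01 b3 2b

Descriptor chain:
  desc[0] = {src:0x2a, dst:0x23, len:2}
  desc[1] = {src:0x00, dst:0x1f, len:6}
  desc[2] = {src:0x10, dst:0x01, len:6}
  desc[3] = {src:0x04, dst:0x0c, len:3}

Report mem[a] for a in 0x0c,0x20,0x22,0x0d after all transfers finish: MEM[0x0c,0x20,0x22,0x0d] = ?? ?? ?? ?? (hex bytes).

  after D0: wrote 2B at 0x23 = 01b3
  after D1: wrote 6B at 0x1f = b38eb8c6290e
  after D2: wrote 6B at 0x01 = 6a42b288cfb0
  after D3: wrote 3B at 0x0c = 88cfb0
query mem[0x0c]=0x88, mem[0x20]=0x8e, mem[0x22]=0xc6, mem[0x0d]=0xcf

MEM[0x0c,0x20,0x22,0x0d] = 88 8e c6 cf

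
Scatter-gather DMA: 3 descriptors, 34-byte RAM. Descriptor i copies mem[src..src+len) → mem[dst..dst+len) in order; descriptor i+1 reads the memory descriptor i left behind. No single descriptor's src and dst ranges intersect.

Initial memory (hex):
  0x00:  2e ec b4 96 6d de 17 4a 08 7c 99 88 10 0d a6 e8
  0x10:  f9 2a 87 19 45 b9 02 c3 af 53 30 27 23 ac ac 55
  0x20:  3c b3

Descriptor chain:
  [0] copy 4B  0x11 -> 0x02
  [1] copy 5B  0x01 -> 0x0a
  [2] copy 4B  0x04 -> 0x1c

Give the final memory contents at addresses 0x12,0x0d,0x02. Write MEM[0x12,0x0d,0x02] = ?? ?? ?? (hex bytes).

MEM[0x12,0x0d,0x02] = 87 19 2a

#0 dst[0x02+4] := {0x2a,0x87,0x19,0x45}
#1 dst[0x0a+5] := {0xec,0x2a,0x87,0x19,0x45}
#2 dst[0x1c+4] := {0x19,0x45,0x17,0x4a}
query mem[0x12]=0x87, mem[0x0d]=0x19, mem[0x02]=0x2a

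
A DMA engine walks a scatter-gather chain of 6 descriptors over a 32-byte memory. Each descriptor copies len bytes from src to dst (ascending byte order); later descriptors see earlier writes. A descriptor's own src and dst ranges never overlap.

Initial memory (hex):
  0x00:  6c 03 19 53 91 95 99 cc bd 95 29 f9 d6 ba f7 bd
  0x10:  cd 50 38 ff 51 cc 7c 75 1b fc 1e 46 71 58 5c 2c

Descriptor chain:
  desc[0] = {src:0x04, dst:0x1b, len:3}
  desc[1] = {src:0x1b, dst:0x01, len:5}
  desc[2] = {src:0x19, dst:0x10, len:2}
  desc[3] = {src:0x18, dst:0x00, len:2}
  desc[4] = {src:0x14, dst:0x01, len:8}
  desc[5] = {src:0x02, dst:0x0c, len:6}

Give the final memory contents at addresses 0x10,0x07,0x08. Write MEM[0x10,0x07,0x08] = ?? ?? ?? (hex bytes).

#0 dst[0x1b+3] := {0x91,0x95,0x99}
#1 dst[0x01+5] := {0x91,0x95,0x99,0x5c,0x2c}
#2 dst[0x10+2] := {0xfc,0x1e}
#3 dst[0x00+2] := {0x1b,0xfc}
#4 dst[0x01+8] := {0x51,0xcc,0x7c,0x75,0x1b,0xfc,0x1e,0x91}
#5 dst[0x0c+6] := {0xcc,0x7c,0x75,0x1b,0xfc,0x1e}
query mem[0x10]=0xfc, mem[0x07]=0x1e, mem[0x08]=0x91

MEM[0x10,0x07,0x08] = fc 1e 91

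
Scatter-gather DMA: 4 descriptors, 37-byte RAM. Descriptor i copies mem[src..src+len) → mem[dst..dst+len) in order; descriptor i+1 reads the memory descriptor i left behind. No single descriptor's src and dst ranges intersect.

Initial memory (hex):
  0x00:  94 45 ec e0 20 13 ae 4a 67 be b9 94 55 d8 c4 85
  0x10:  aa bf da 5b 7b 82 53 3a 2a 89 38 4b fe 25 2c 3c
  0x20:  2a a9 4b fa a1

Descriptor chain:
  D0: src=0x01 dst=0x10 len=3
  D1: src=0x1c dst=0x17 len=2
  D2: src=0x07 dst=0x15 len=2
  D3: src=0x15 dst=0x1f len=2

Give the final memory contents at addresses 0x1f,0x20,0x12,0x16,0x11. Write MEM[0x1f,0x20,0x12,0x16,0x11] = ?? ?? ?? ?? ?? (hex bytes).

MEM[0x1f,0x20,0x12,0x16,0x11] = 4a 67 e0 67 ec

D0: mem[0x10..0x12] <- [45 ec e0]
D1: mem[0x17..0x18] <- [fe 25]
D2: mem[0x15..0x16] <- [4a 67]
D3: mem[0x1f..0x20] <- [4a 67]
query mem[0x1f]=0x4a, mem[0x20]=0x67, mem[0x12]=0xe0, mem[0x16]=0x67, mem[0x11]=0xec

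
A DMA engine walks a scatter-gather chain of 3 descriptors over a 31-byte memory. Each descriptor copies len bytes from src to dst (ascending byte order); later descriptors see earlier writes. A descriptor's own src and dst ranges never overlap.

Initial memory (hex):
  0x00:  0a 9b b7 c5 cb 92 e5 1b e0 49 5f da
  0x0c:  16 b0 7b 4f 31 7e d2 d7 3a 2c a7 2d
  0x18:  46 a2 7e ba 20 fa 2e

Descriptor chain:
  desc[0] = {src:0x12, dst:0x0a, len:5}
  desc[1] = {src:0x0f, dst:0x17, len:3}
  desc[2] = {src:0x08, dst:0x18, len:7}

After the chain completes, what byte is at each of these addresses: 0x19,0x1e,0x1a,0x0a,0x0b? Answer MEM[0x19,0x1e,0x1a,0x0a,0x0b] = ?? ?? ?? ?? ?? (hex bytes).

MEM[0x19,0x1e,0x1a,0x0a,0x0b] = 49 a7 d2 d2 d7

D0: mem[0x0a..0x0e] <- [d2 d7 3a 2c a7]
D1: mem[0x17..0x19] <- [4f 31 7e]
D2: mem[0x18..0x1e] <- [e0 49 d2 d7 3a 2c a7]
query mem[0x19]=0x49, mem[0x1e]=0xa7, mem[0x1a]=0xd2, mem[0x0a]=0xd2, mem[0x0b]=0xd7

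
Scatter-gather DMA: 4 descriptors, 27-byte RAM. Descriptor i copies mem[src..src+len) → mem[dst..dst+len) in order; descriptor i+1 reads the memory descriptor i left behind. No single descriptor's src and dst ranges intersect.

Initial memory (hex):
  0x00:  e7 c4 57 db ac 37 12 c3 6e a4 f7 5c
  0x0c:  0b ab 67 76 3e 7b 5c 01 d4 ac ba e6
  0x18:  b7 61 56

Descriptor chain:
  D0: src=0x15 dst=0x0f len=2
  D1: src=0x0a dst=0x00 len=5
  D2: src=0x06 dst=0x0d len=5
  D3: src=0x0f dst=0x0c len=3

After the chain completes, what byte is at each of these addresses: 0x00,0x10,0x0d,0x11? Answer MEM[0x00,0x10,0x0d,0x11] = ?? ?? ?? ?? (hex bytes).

#0 dst[0x0f+2] := {0xac,0xba}
#1 dst[0x00+5] := {0xf7,0x5c,0x0b,0xab,0x67}
#2 dst[0x0d+5] := {0x12,0xc3,0x6e,0xa4,0xf7}
#3 dst[0x0c+3] := {0x6e,0xa4,0xf7}
query mem[0x00]=0xf7, mem[0x10]=0xa4, mem[0x0d]=0xa4, mem[0x11]=0xf7

MEM[0x00,0x10,0x0d,0x11] = f7 a4 a4 f7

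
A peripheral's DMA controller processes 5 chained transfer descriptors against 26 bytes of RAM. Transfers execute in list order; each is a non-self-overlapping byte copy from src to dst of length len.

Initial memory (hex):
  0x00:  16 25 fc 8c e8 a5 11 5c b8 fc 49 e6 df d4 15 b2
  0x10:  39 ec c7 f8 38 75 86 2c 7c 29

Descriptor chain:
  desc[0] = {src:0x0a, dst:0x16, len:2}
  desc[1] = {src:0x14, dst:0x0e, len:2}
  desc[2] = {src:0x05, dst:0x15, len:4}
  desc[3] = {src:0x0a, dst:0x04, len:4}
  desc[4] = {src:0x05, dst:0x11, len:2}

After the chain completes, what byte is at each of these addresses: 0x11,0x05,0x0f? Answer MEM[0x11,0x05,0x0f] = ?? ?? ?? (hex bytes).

D0: mem[0x16..0x17] <- [49 e6]
D1: mem[0x0e..0x0f] <- [38 75]
D2: mem[0x15..0x18] <- [a5 11 5c b8]
D3: mem[0x04..0x07] <- [49 e6 df d4]
D4: mem[0x11..0x12] <- [e6 df]
query mem[0x11]=0xe6, mem[0x05]=0xe6, mem[0x0f]=0x75

MEM[0x11,0x05,0x0f] = e6 e6 75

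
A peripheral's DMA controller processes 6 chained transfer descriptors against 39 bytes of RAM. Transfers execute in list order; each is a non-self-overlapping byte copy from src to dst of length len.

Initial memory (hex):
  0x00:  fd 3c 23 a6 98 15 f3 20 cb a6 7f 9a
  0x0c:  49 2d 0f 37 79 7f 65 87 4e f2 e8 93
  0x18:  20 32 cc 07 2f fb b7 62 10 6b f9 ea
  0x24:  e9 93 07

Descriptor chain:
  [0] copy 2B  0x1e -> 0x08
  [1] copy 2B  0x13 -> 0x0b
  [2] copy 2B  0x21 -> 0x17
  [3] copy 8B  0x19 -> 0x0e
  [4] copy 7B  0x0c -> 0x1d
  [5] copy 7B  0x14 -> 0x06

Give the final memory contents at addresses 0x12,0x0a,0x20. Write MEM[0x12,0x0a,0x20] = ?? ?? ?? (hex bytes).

MEM[0x12,0x0a,0x20] = fb f9 cc

[0] 0x1e->0x08 len=2 : b7 62
[1] 0x13->0x0b len=2 : 87 4e
[2] 0x21->0x17 len=2 : 6b f9
[3] 0x19->0x0e len=8 : 32 cc 07 2f fb b7 62 10
[4] 0x0c->0x1d len=7 : 4e 2d 32 cc 07 2f fb
[5] 0x14->0x06 len=7 : 62 10 e8 6b f9 32 cc
query mem[0x12]=0xfb, mem[0x0a]=0xf9, mem[0x20]=0xcc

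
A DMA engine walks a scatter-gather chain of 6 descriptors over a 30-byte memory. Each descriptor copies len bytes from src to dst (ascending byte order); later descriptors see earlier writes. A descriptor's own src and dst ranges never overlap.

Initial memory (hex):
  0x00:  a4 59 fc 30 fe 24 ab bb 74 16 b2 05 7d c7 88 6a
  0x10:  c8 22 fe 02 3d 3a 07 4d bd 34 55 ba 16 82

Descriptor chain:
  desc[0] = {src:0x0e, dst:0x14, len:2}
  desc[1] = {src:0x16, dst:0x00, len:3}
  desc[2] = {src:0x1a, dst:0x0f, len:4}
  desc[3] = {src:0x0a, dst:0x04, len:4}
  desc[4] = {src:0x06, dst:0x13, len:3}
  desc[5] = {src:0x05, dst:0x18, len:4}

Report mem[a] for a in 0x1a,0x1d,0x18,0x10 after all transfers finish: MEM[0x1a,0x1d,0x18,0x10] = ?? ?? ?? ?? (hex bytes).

  after D0: wrote 2B at 0x14 = 886a
  after D1: wrote 3B at 0x00 = 074dbd
  after D2: wrote 4B at 0x0f = 55ba1682
  after D3: wrote 4B at 0x04 = b2057dc7
  after D4: wrote 3B at 0x13 = 7dc774
  after D5: wrote 4B at 0x18 = 057dc774
query mem[0x1a]=0xc7, mem[0x1d]=0x82, mem[0x18]=0x05, mem[0x10]=0xba

MEM[0x1a,0x1d,0x18,0x10] = c7 82 05 ba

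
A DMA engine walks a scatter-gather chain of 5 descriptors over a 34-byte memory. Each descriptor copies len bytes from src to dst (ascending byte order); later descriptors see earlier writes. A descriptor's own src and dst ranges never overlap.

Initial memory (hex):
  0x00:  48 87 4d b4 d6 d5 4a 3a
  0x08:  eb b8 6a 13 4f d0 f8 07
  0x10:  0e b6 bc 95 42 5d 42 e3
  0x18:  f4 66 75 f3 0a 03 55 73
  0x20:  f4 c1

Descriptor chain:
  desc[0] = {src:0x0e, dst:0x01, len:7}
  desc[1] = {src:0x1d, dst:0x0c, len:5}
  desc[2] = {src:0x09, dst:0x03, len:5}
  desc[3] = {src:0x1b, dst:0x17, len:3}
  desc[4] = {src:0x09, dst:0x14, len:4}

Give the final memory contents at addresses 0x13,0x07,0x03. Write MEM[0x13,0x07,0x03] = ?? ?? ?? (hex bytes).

[0] 0x0e->0x01 len=7 : f8 07 0e b6 bc 95 42
[1] 0x1d->0x0c len=5 : 03 55 73 f4 c1
[2] 0x09->0x03 len=5 : b8 6a 13 03 55
[3] 0x1b->0x17 len=3 : f3 0a 03
[4] 0x09->0x14 len=4 : b8 6a 13 03
query mem[0x13]=0x95, mem[0x07]=0x55, mem[0x03]=0xb8

MEM[0x13,0x07,0x03] = 95 55 b8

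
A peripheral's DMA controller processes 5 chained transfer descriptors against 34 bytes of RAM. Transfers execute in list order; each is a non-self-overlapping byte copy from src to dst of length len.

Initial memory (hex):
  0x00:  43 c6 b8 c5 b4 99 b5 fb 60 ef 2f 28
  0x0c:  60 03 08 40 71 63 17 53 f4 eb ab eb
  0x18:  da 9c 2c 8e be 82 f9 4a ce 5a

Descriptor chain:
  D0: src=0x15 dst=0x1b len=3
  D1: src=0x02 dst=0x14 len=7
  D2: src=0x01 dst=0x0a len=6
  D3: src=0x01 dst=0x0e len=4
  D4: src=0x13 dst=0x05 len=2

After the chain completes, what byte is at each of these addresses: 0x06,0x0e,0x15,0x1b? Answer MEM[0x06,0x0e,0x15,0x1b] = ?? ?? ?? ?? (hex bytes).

MEM[0x06,0x0e,0x15,0x1b] = b8 c6 c5 eb

#0 dst[0x1b+3] := {0xeb,0xab,0xeb}
#1 dst[0x14+7] := {0xb8,0xc5,0xb4,0x99,0xb5,0xfb,0x60}
#2 dst[0x0a+6] := {0xc6,0xb8,0xc5,0xb4,0x99,0xb5}
#3 dst[0x0e+4] := {0xc6,0xb8,0xc5,0xb4}
#4 dst[0x05+2] := {0x53,0xb8}
query mem[0x06]=0xb8, mem[0x0e]=0xc6, mem[0x15]=0xc5, mem[0x1b]=0xeb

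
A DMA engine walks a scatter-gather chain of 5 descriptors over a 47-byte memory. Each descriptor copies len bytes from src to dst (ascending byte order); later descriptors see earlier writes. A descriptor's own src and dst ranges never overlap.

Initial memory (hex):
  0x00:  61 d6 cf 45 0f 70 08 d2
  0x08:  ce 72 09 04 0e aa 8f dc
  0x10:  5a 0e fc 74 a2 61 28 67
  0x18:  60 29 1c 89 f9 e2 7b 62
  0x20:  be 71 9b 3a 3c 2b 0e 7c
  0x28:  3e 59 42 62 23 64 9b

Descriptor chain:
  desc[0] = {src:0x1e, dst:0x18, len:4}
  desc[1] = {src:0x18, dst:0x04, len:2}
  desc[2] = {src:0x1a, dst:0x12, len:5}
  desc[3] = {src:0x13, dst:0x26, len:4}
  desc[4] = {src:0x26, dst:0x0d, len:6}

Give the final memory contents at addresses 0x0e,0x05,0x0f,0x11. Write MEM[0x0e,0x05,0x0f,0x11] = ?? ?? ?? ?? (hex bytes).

#0 dst[0x18+4] := {0x7b,0x62,0xbe,0x71}
#1 dst[0x04+2] := {0x7b,0x62}
#2 dst[0x12+5] := {0xbe,0x71,0xf9,0xe2,0x7b}
#3 dst[0x26+4] := {0x71,0xf9,0xe2,0x7b}
#4 dst[0x0d+6] := {0x71,0xf9,0xe2,0x7b,0x42,0x62}
query mem[0x0e]=0xf9, mem[0x05]=0x62, mem[0x0f]=0xe2, mem[0x11]=0x42

MEM[0x0e,0x05,0x0f,0x11] = f9 62 e2 42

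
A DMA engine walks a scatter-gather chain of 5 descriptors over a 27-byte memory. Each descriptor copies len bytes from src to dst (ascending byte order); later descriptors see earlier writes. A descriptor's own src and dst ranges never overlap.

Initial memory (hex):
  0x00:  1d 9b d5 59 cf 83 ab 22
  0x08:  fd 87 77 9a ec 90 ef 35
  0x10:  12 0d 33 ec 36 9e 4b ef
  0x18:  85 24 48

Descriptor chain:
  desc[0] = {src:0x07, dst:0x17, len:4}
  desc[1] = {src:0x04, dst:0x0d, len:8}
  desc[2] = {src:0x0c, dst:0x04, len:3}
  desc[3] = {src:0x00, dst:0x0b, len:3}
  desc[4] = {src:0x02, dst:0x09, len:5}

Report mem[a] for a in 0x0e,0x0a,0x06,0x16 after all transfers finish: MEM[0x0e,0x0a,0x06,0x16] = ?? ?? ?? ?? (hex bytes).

#0 dst[0x17+4] := {0x22,0xfd,0x87,0x77}
#1 dst[0x0d+8] := {0xcf,0x83,0xab,0x22,0xfd,0x87,0x77,0x9a}
#2 dst[0x04+3] := {0xec,0xcf,0x83}
#3 dst[0x0b+3] := {0x1d,0x9b,0xd5}
#4 dst[0x09+5] := {0xd5,0x59,0xec,0xcf,0x83}
query mem[0x0e]=0x83, mem[0x0a]=0x59, mem[0x06]=0x83, mem[0x16]=0x4b

MEM[0x0e,0x0a,0x06,0x16] = 83 59 83 4b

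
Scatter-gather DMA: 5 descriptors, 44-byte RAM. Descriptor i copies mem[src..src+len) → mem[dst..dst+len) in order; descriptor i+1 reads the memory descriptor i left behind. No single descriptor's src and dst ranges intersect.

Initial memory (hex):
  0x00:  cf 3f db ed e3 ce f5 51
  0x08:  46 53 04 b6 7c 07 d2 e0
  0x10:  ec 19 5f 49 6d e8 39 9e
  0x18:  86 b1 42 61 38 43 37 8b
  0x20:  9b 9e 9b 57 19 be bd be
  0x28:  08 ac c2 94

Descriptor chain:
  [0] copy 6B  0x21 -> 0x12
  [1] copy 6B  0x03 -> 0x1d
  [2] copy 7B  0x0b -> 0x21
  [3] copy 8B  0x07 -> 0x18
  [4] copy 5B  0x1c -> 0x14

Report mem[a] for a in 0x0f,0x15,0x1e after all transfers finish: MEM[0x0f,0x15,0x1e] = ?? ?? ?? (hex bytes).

  after D0: wrote 6B at 0x12 = 9e9b5719bebd
  after D1: wrote 6B at 0x1d = ede3cef55146
  after D2: wrote 7B at 0x21 = b67c07d2e0ec19
  after D3: wrote 8B at 0x18 = 51465304b67c07d2
  after D4: wrote 5B at 0x14 = b67c07d2f5
query mem[0x0f]=0xe0, mem[0x15]=0x7c, mem[0x1e]=0x07

MEM[0x0f,0x15,0x1e] = e0 7c 07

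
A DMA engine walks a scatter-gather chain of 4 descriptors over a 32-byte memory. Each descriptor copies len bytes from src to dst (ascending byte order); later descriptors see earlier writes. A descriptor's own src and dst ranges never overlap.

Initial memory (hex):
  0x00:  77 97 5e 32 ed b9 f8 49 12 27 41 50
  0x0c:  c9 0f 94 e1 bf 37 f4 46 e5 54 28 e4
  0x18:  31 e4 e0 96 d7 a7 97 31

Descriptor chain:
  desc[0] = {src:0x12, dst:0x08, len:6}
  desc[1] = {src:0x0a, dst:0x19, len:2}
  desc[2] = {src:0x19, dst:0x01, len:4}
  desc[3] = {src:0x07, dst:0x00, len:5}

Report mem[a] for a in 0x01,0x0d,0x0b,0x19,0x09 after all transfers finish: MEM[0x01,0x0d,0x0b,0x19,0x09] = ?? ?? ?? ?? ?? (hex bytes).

  after D0: wrote 6B at 0x08 = f446e55428e4
  after D1: wrote 2B at 0x19 = e554
  after D2: wrote 4B at 0x01 = e55496d7
  after D3: wrote 5B at 0x00 = 49f446e554
query mem[0x01]=0xf4, mem[0x0d]=0xe4, mem[0x0b]=0x54, mem[0x19]=0xe5, mem[0x09]=0x46

MEM[0x01,0x0d,0x0b,0x19,0x09] = f4 e4 54 e5 46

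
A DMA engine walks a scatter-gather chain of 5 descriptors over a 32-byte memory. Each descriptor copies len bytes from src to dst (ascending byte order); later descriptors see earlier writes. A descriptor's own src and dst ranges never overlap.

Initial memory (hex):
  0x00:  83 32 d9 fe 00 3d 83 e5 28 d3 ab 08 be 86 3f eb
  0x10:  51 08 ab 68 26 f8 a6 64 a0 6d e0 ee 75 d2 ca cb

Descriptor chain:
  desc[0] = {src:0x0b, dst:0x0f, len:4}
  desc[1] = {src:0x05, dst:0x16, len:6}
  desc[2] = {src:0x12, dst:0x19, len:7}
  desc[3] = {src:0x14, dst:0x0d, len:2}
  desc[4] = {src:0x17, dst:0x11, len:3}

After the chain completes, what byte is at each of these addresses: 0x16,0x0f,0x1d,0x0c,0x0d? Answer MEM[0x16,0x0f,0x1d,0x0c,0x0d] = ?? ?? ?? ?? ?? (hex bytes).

MEM[0x16,0x0f,0x1d,0x0c,0x0d] = 3d 08 3d be 26

D0: mem[0x0f..0x12] <- [08 be 86 3f]
D1: mem[0x16..0x1b] <- [3d 83 e5 28 d3 ab]
D2: mem[0x19..0x1f] <- [3f 68 26 f8 3d 83 e5]
D3: mem[0x0d..0x0e] <- [26 f8]
D4: mem[0x11..0x13] <- [83 e5 3f]
query mem[0x16]=0x3d, mem[0x0f]=0x08, mem[0x1d]=0x3d, mem[0x0c]=0xbe, mem[0x0d]=0x26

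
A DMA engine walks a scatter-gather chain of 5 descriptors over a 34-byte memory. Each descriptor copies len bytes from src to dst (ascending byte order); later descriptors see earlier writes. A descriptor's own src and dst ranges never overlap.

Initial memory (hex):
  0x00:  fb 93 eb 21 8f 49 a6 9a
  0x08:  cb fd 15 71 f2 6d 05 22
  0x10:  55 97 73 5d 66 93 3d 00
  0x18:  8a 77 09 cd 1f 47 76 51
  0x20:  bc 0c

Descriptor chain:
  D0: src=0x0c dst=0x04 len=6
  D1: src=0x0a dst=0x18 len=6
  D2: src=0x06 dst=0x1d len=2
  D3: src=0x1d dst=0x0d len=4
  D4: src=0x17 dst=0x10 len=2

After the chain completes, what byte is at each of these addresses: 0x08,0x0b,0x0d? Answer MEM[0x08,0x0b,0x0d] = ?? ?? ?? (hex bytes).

MEM[0x08,0x0b,0x0d] = 55 71 05

[0] 0x0c->0x04 len=6 : f2 6d 05 22 55 97
[1] 0x0a->0x18 len=6 : 15 71 f2 6d 05 22
[2] 0x06->0x1d len=2 : 05 22
[3] 0x1d->0x0d len=4 : 05 22 51 bc
[4] 0x17->0x10 len=2 : 00 15
query mem[0x08]=0x55, mem[0x0b]=0x71, mem[0x0d]=0x05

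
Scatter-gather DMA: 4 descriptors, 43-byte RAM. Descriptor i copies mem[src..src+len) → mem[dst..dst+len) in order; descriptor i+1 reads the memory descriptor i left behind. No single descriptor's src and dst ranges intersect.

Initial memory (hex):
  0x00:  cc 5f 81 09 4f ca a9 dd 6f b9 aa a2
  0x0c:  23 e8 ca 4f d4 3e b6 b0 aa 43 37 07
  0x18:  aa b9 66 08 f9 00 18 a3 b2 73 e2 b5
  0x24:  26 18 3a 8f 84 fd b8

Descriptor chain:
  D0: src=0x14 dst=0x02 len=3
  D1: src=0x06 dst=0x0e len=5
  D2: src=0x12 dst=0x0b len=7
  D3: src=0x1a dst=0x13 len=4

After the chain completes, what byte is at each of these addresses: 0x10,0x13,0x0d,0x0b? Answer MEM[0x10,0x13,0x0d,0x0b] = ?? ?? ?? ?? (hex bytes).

MEM[0x10,0x13,0x0d,0x0b] = 07 66 aa aa

D0: mem[0x02..0x04] <- [aa 43 37]
D1: mem[0x0e..0x12] <- [a9 dd 6f b9 aa]
D2: mem[0x0b..0x11] <- [aa b0 aa 43 37 07 aa]
D3: mem[0x13..0x16] <- [66 08 f9 00]
query mem[0x10]=0x07, mem[0x13]=0x66, mem[0x0d]=0xaa, mem[0x0b]=0xaa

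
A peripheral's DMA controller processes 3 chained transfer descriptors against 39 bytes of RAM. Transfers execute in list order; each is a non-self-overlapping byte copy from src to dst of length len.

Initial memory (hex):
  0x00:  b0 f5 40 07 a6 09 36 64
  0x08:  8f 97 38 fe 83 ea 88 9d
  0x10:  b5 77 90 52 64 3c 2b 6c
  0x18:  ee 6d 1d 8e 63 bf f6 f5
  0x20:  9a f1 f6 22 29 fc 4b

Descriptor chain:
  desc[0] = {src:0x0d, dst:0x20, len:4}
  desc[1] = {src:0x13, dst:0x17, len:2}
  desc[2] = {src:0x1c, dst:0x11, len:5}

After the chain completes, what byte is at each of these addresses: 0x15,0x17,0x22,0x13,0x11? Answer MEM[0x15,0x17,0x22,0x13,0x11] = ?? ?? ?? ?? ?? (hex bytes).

#0 dst[0x20+4] := {0xea,0x88,0x9d,0xb5}
#1 dst[0x17+2] := {0x52,0x64}
#2 dst[0x11+5] := {0x63,0xbf,0xf6,0xf5,0xea}
query mem[0x15]=0xea, mem[0x17]=0x52, mem[0x22]=0x9d, mem[0x13]=0xf6, mem[0x11]=0x63

MEM[0x15,0x17,0x22,0x13,0x11] = ea 52 9d f6 63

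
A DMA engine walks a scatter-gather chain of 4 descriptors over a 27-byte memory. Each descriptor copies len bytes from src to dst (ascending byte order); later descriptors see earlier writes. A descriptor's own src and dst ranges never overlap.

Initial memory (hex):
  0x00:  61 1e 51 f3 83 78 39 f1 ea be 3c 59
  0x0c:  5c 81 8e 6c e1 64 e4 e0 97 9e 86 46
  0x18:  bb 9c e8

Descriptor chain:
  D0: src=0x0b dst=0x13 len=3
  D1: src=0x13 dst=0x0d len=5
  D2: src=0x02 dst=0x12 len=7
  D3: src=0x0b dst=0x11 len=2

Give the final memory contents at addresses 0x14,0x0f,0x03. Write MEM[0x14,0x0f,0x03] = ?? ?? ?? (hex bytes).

D0: mem[0x13..0x15] <- [59 5c 81]
D1: mem[0x0d..0x11] <- [59 5c 81 86 46]
D2: mem[0x12..0x18] <- [51 f3 83 78 39 f1 ea]
D3: mem[0x11..0x12] <- [59 5c]
query mem[0x14]=0x83, mem[0x0f]=0x81, mem[0x03]=0xf3

MEM[0x14,0x0f,0x03] = 83 81 f3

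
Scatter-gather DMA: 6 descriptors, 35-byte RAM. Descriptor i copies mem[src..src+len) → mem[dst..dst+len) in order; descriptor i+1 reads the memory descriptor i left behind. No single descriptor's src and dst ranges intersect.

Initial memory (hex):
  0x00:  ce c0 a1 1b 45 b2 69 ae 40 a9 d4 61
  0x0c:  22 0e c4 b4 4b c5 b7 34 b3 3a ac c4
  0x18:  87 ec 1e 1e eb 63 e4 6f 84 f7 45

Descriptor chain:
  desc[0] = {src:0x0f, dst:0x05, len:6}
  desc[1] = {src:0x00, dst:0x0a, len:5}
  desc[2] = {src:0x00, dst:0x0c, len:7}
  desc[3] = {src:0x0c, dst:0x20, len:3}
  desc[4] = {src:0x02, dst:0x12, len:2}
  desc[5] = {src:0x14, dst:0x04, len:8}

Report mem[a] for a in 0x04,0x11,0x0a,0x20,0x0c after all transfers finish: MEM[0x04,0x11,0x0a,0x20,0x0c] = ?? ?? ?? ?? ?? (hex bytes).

D0: mem[0x05..0x0a] <- [b4 4b c5 b7 34 b3]
D1: mem[0x0a..0x0e] <- [ce c0 a1 1b 45]
D2: mem[0x0c..0x12] <- [ce c0 a1 1b 45 b4 4b]
D3: mem[0x20..0x22] <- [ce c0 a1]
D4: mem[0x12..0x13] <- [a1 1b]
D5: mem[0x04..0x0b] <- [b3 3a ac c4 87 ec 1e 1e]
query mem[0x04]=0xb3, mem[0x11]=0xb4, mem[0x0a]=0x1e, mem[0x20]=0xce, mem[0x0c]=0xce

MEM[0x04,0x11,0x0a,0x20,0x0c] = b3 b4 1e ce ce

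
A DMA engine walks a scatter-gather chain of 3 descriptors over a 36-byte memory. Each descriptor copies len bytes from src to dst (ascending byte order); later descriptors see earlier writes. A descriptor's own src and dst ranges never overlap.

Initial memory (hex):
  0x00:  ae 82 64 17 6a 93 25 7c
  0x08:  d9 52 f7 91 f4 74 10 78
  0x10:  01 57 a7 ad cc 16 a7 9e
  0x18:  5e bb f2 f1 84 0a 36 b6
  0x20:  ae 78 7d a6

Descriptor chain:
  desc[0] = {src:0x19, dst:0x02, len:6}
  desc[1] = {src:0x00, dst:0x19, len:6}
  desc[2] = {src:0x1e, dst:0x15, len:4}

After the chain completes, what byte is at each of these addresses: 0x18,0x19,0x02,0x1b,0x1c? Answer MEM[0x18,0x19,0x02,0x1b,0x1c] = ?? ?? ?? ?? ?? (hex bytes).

MEM[0x18,0x19,0x02,0x1b,0x1c] = 78 ae bb bb f2

#0 dst[0x02+6] := {0xbb,0xf2,0xf1,0x84,0x0a,0x36}
#1 dst[0x19+6] := {0xae,0x82,0xbb,0xf2,0xf1,0x84}
#2 dst[0x15+4] := {0x84,0xb6,0xae,0x78}
query mem[0x18]=0x78, mem[0x19]=0xae, mem[0x02]=0xbb, mem[0x1b]=0xbb, mem[0x1c]=0xf2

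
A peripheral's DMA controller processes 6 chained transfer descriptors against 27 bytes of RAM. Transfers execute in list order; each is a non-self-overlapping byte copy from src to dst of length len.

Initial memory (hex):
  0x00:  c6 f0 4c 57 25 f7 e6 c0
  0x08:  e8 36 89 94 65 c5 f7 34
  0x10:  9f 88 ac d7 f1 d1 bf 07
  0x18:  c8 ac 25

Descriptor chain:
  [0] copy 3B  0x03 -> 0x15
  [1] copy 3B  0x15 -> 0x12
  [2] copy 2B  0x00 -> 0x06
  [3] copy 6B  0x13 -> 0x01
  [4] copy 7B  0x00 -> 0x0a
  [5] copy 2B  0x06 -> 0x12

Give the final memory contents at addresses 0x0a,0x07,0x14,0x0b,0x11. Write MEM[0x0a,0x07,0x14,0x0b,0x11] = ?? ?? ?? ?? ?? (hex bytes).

MEM[0x0a,0x07,0x14,0x0b,0x11] = c6 f0 f7 25 88

D0: mem[0x15..0x17] <- [57 25 f7]
D1: mem[0x12..0x14] <- [57 25 f7]
D2: mem[0x06..0x07] <- [c6 f0]
D3: mem[0x01..0x06] <- [25 f7 57 25 f7 c8]
D4: mem[0x0a..0x10] <- [c6 25 f7 57 25 f7 c8]
D5: mem[0x12..0x13] <- [c8 f0]
query mem[0x0a]=0xc6, mem[0x07]=0xf0, mem[0x14]=0xf7, mem[0x0b]=0x25, mem[0x11]=0x88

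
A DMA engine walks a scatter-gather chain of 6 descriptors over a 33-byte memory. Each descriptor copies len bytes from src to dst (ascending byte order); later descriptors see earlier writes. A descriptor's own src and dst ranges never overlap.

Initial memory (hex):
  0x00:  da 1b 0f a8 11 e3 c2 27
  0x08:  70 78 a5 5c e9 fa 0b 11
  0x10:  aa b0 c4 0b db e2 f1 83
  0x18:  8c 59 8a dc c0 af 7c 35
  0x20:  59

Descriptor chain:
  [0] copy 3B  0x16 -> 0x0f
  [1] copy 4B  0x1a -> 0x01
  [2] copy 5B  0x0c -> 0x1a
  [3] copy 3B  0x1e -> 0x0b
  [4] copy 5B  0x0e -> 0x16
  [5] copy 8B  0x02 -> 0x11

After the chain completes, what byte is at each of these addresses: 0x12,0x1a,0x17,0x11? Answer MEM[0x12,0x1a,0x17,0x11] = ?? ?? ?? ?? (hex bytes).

MEM[0x12,0x1a,0x17,0x11] = c0 c4 70 dc

[0] 0x16->0x0f len=3 : f1 83 8c
[1] 0x1a->0x01 len=4 : 8a dc c0 af
[2] 0x0c->0x1a len=5 : e9 fa 0b f1 83
[3] 0x1e->0x0b len=3 : 83 35 59
[4] 0x0e->0x16 len=5 : 0b f1 83 8c c4
[5] 0x02->0x11 len=8 : dc c0 af e3 c2 27 70 78
query mem[0x12]=0xc0, mem[0x1a]=0xc4, mem[0x17]=0x70, mem[0x11]=0xdc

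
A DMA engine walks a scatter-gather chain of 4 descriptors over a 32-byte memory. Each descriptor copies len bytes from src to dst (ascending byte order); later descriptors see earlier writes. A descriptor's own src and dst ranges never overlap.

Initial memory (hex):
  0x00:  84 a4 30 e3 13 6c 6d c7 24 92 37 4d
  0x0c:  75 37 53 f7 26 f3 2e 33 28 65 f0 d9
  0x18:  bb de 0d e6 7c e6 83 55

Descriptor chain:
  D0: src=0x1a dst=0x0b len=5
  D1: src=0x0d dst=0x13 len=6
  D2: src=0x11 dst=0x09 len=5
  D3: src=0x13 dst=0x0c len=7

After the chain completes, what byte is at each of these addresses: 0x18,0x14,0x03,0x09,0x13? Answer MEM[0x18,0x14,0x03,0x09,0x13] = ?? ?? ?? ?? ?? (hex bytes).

#0 dst[0x0b+5] := {0x0d,0xe6,0x7c,0xe6,0x83}
#1 dst[0x13+6] := {0x7c,0xe6,0x83,0x26,0xf3,0x2e}
#2 dst[0x09+5] := {0xf3,0x2e,0x7c,0xe6,0x83}
#3 dst[0x0c+7] := {0x7c,0xe6,0x83,0x26,0xf3,0x2e,0xde}
query mem[0x18]=0x2e, mem[0x14]=0xe6, mem[0x03]=0xe3, mem[0x09]=0xf3, mem[0x13]=0x7c

MEM[0x18,0x14,0x03,0x09,0x13] = 2e e6 e3 f3 7c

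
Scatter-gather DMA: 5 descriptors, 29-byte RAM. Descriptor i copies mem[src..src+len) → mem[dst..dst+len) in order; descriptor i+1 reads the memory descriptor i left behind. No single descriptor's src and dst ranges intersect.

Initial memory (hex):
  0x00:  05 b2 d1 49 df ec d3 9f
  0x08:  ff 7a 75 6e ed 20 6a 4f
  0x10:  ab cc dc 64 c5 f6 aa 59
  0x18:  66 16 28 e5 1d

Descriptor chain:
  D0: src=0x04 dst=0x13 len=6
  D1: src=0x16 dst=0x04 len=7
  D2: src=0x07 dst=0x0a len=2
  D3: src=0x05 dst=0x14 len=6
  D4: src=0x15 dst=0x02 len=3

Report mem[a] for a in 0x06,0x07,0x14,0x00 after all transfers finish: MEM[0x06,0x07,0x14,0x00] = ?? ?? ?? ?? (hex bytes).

  after D0: wrote 6B at 0x13 = dfecd39fff7a
  after D1: wrote 7B at 0x04 = 9fff7a1628e51d
  after D2: wrote 2B at 0x0a = 1628
  after D3: wrote 6B at 0x14 = ff7a1628e516
  after D4: wrote 3B at 0x02 = 7a1628
query mem[0x06]=0x7a, mem[0x07]=0x16, mem[0x14]=0xff, mem[0x00]=0x05

MEM[0x06,0x07,0x14,0x00] = 7a 16 ff 05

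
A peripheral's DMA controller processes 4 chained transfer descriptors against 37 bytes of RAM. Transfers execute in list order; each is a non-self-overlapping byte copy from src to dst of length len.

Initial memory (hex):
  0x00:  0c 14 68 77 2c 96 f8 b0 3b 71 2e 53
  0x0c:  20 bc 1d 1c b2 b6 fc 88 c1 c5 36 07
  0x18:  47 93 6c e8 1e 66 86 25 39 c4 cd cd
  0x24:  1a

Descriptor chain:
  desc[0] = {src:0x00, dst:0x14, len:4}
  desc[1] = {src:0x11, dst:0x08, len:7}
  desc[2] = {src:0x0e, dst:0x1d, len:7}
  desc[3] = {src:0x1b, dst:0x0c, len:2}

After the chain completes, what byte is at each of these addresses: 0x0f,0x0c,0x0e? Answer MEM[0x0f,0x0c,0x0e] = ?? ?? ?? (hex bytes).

#0 dst[0x14+4] := {0x0c,0x14,0x68,0x77}
#1 dst[0x08+7] := {0xb6,0xfc,0x88,0x0c,0x14,0x68,0x77}
#2 dst[0x1d+7] := {0x77,0x1c,0xb2,0xb6,0xfc,0x88,0x0c}
#3 dst[0x0c+2] := {0xe8,0x1e}
query mem[0x0f]=0x1c, mem[0x0c]=0xe8, mem[0x0e]=0x77

MEM[0x0f,0x0c,0x0e] = 1c e8 77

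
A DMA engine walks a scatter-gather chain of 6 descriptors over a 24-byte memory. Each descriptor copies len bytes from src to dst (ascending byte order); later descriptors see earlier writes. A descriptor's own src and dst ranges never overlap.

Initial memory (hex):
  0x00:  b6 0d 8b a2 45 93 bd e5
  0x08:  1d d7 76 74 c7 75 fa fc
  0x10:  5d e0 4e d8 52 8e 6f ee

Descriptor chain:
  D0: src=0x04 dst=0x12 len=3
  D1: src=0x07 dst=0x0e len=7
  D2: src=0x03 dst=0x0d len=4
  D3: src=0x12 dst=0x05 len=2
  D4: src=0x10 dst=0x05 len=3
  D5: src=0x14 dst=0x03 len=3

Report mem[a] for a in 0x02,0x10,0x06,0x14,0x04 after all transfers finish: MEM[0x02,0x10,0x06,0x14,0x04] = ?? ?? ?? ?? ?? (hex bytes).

MEM[0x02,0x10,0x06,0x14,0x04] = 8b bd 76 75 8e

[0] 0x04->0x12 len=3 : 45 93 bd
[1] 0x07->0x0e len=7 : e5 1d d7 76 74 c7 75
[2] 0x03->0x0d len=4 : a2 45 93 bd
[3] 0x12->0x05 len=2 : 74 c7
[4] 0x10->0x05 len=3 : bd 76 74
[5] 0x14->0x03 len=3 : 75 8e 6f
query mem[0x02]=0x8b, mem[0x10]=0xbd, mem[0x06]=0x76, mem[0x14]=0x75, mem[0x04]=0x8e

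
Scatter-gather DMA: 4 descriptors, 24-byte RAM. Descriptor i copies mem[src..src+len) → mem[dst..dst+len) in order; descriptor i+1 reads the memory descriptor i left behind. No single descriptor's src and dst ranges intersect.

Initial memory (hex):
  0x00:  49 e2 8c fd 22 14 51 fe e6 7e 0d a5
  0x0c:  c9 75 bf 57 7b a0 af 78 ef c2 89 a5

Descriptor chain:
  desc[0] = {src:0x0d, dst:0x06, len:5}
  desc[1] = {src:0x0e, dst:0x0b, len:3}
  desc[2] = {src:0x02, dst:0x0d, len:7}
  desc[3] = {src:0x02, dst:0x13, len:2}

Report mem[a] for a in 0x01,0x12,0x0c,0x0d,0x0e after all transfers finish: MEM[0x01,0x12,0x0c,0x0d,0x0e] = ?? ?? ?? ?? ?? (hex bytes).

  after D0: wrote 5B at 0x06 = 75bf577ba0
  after D1: wrote 3B at 0x0b = bf577b
  after D2: wrote 7B at 0x0d = 8cfd221475bf57
  after D3: wrote 2B at 0x13 = 8cfd
query mem[0x01]=0xe2, mem[0x12]=0xbf, mem[0x0c]=0x57, mem[0x0d]=0x8c, mem[0x0e]=0xfd

MEM[0x01,0x12,0x0c,0x0d,0x0e] = e2 bf 57 8c fd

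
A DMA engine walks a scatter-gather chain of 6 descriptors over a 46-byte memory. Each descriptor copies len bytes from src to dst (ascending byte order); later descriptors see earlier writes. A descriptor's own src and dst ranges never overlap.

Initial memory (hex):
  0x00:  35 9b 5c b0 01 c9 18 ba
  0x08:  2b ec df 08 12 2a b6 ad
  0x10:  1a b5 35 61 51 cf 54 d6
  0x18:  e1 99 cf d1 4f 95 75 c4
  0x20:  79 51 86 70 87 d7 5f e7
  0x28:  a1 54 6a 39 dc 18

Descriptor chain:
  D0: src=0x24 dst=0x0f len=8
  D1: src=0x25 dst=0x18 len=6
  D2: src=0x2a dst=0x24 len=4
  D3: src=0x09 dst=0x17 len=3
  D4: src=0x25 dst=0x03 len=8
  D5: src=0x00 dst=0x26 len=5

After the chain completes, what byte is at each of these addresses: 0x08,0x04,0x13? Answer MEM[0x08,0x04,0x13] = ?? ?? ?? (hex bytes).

[0] 0x24->0x0f len=8 : 87 d7 5f e7 a1 54 6a 39
[1] 0x25->0x18 len=6 : d7 5f e7 a1 54 6a
[2] 0x2a->0x24 len=4 : 6a 39 dc 18
[3] 0x09->0x17 len=3 : ec df 08
[4] 0x25->0x03 len=8 : 39 dc 18 a1 54 6a 39 dc
[5] 0x00->0x26 len=5 : 35 9b 5c 39 dc
query mem[0x08]=0x6a, mem[0x04]=0xdc, mem[0x13]=0xa1

MEM[0x08,0x04,0x13] = 6a dc a1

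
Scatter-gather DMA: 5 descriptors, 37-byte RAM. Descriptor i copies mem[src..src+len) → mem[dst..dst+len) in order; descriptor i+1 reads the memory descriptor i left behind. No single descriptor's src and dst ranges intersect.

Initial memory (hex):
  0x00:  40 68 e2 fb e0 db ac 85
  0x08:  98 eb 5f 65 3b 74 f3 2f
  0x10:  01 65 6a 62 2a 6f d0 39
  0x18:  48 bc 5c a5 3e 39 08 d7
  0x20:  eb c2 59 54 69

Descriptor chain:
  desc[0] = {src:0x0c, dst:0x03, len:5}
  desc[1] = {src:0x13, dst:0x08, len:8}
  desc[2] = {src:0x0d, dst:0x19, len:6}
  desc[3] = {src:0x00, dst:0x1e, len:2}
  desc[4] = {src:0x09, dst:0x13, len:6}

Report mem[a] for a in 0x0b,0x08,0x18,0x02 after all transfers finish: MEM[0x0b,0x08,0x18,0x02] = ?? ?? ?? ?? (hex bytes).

[0] 0x0c->0x03 len=5 : 3b 74 f3 2f 01
[1] 0x13->0x08 len=8 : 62 2a 6f d0 39 48 bc 5c
[2] 0x0d->0x19 len=6 : 48 bc 5c 01 65 6a
[3] 0x00->0x1e len=2 : 40 68
[4] 0x09->0x13 len=6 : 2a 6f d0 39 48 bc
query mem[0x0b]=0xd0, mem[0x08]=0x62, mem[0x18]=0xbc, mem[0x02]=0xe2

MEM[0x0b,0x08,0x18,0x02] = d0 62 bc e2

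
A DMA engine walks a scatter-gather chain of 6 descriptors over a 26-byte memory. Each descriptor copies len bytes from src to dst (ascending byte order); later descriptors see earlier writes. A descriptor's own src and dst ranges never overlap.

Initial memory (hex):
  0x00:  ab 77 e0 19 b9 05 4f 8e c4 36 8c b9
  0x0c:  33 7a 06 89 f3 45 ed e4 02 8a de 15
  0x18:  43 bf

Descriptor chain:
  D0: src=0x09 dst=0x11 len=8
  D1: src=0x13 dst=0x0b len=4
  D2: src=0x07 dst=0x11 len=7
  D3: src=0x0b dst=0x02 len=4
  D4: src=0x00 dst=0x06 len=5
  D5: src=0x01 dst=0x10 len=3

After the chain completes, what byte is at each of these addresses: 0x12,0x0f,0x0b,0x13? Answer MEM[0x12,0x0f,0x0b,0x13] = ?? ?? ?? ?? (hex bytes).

MEM[0x12,0x0f,0x0b,0x13] = 33 89 b9 36

#0 dst[0x11+8] := {0x36,0x8c,0xb9,0x33,0x7a,0x06,0x89,0xf3}
#1 dst[0x0b+4] := {0xb9,0x33,0x7a,0x06}
#2 dst[0x11+7] := {0x8e,0xc4,0x36,0x8c,0xb9,0x33,0x7a}
#3 dst[0x02+4] := {0xb9,0x33,0x7a,0x06}
#4 dst[0x06+5] := {0xab,0x77,0xb9,0x33,0x7a}
#5 dst[0x10+3] := {0x77,0xb9,0x33}
query mem[0x12]=0x33, mem[0x0f]=0x89, mem[0x0b]=0xb9, mem[0x13]=0x36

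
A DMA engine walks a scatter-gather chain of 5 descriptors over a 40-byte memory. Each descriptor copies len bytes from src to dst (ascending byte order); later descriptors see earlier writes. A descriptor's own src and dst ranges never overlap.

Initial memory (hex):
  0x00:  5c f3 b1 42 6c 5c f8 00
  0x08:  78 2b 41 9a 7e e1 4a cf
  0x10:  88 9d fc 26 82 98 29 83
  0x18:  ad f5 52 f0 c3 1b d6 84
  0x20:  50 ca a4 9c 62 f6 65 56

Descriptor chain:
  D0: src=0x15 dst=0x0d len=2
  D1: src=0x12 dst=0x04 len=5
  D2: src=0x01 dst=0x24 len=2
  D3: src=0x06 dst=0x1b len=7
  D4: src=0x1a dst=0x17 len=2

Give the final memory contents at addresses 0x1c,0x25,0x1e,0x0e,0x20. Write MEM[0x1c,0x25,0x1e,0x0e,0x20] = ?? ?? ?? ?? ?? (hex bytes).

  after D0: wrote 2B at 0x0d = 9829
  after D1: wrote 5B at 0x04 = fc26829829
  after D2: wrote 2B at 0x24 = f3b1
  after D3: wrote 7B at 0x1b = 8298292b419a7e
  after D4: wrote 2B at 0x17 = 5282
query mem[0x1c]=0x98, mem[0x25]=0xb1, mem[0x1e]=0x2b, mem[0x0e]=0x29, mem[0x20]=0x9a

MEM[0x1c,0x25,0x1e,0x0e,0x20] = 98 b1 2b 29 9a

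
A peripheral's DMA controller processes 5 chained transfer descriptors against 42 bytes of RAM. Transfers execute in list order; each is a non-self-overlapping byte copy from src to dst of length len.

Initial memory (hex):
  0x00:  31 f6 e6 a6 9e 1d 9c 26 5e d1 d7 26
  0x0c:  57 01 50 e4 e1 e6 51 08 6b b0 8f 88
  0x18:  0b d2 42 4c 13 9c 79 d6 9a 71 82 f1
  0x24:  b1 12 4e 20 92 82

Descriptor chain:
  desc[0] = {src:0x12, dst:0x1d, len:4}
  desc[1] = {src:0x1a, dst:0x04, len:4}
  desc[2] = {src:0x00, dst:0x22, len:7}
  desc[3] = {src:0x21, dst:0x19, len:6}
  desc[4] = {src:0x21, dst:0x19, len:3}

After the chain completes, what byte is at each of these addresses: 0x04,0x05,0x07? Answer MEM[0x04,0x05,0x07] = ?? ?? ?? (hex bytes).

  after D0: wrote 4B at 0x1d = 51086bb0
  after D1: wrote 4B at 0x04 = 424c1351
  after D2: wrote 7B at 0x22 = 31f6e6a6424c13
  after D3: wrote 6B at 0x19 = 7131f6e6a642
  after D4: wrote 3B at 0x19 = 7131f6
query mem[0x04]=0x42, mem[0x05]=0x4c, mem[0x07]=0x51

MEM[0x04,0x05,0x07] = 42 4c 51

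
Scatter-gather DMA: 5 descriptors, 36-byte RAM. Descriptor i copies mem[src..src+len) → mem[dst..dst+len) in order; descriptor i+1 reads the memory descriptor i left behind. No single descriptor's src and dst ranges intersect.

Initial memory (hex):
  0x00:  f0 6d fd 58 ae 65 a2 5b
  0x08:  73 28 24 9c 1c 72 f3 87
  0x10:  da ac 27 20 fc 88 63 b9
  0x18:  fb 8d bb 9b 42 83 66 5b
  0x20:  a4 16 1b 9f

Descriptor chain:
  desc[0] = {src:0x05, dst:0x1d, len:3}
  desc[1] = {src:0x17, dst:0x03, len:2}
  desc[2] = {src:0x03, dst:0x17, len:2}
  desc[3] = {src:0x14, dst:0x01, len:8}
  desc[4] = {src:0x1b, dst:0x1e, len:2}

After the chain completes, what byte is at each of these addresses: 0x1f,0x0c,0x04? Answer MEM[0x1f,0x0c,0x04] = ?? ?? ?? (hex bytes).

#0 dst[0x1d+3] := {0x65,0xa2,0x5b}
#1 dst[0x03+2] := {0xb9,0xfb}
#2 dst[0x17+2] := {0xb9,0xfb}
#3 dst[0x01+8] := {0xfc,0x88,0x63,0xb9,0xfb,0x8d,0xbb,0x9b}
#4 dst[0x1e+2] := {0x9b,0x42}
query mem[0x1f]=0x42, mem[0x0c]=0x1c, mem[0x04]=0xb9

MEM[0x1f,0x0c,0x04] = 42 1c b9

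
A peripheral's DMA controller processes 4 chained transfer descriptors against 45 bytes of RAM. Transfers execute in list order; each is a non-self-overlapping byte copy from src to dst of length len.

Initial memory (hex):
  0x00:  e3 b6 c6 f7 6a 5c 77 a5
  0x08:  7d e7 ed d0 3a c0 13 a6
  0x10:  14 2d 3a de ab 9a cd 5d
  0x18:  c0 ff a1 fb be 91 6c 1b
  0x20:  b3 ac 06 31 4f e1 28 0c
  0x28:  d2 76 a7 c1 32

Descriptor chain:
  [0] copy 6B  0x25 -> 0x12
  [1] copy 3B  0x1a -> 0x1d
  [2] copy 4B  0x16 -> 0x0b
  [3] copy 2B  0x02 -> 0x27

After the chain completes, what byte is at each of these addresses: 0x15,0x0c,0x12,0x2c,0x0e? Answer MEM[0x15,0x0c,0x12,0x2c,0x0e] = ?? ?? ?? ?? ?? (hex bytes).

MEM[0x15,0x0c,0x12,0x2c,0x0e] = d2 a7 e1 32 ff

  after D0: wrote 6B at 0x12 = e1280cd276a7
  after D1: wrote 3B at 0x1d = a1fbbe
  after D2: wrote 4B at 0x0b = 76a7c0ff
  after D3: wrote 2B at 0x27 = c6f7
query mem[0x15]=0xd2, mem[0x0c]=0xa7, mem[0x12]=0xe1, mem[0x2c]=0x32, mem[0x0e]=0xff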